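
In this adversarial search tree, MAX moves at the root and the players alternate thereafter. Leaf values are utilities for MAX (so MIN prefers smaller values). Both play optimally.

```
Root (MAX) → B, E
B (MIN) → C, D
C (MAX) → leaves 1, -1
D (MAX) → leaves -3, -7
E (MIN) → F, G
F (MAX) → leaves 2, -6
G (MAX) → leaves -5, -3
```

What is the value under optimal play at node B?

C: max(1, -1) = 1
D: max(-3, -7) = -3
B: min(1, -3) = -3

-3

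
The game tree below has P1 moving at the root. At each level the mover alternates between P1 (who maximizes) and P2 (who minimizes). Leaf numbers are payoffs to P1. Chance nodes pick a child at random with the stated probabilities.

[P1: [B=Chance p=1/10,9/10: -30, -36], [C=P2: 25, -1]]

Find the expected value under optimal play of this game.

B (Chance): 1/10·-30 + 9/10·-36 = -35.4
C (P2): min(25, -1) = -1
Root (P1): max(-35.4, -1) = -1

-1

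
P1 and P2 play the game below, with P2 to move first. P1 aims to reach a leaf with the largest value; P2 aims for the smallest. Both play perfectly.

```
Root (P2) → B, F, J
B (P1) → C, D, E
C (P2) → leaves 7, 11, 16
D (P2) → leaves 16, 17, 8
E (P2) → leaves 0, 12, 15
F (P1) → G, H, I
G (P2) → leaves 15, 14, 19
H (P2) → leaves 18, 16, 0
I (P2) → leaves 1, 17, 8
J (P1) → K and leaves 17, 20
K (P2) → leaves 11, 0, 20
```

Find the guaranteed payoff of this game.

8

C (P2): min(7, 11, 16) = 7
D (P2): min(16, 17, 8) = 8
E (P2): min(0, 12, 15) = 0
B (P1): max(7, 8, 0) = 8
G (P2): min(15, 14, 19) = 14
H (P2): min(18, 16, 0) = 0
I (P2): min(1, 17, 8) = 1
F (P1): max(14, 0, 1) = 14
K (P2): min(11, 0, 20) = 0
J (P1): max(0, 17, 20) = 20
Root (P2): min(8, 14, 20) = 8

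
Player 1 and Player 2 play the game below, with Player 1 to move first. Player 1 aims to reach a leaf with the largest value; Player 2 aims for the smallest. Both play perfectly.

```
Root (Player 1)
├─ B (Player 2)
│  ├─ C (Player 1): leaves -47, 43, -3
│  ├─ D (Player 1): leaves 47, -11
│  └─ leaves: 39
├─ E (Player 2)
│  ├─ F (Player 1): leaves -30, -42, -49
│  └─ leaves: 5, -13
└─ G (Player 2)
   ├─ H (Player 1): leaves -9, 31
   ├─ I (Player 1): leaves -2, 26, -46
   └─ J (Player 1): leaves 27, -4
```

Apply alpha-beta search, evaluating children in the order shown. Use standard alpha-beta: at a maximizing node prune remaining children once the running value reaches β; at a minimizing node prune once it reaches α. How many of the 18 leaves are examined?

C [α=-∞,β=+∞]: v=43
D [α=-∞,β=43]: v=47 after child 1 ≥ β → β-cutoff, skip 1
B [α=-∞,β=+∞]: v=39
F [α=39,β=+∞]: v=-30
E [α=39,β=+∞]: v=-30 after child 1 ≤ α → α-cutoff, skip 2
H [α=39,β=+∞]: v=31
G [α=39,β=+∞]: v=31 after child 1 ≤ α → α-cutoff, skip 2
Root [α=-∞,β=+∞]: v=39
Leaves evaluated: 10 of 18.

10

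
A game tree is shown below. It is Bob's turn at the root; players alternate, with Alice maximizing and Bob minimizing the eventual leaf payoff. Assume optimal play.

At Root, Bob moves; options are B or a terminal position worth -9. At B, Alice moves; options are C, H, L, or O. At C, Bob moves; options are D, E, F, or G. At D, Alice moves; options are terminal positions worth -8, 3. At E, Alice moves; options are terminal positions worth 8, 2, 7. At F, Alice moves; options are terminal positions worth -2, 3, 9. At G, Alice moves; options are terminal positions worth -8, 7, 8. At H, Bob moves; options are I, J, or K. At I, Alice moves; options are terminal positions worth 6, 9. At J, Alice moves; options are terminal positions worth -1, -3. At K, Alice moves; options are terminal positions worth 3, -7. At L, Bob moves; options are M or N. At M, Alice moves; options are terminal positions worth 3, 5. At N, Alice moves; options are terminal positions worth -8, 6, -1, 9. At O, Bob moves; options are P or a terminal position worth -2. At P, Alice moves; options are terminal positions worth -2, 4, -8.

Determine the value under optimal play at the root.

-9

D (Alice): max(-8, 3) = 3
E (Alice): max(8, 2, 7) = 8
F (Alice): max(-2, 3, 9) = 9
G (Alice): max(-8, 7, 8) = 8
C (Bob): min(3, 8, 9, 8) = 3
I (Alice): max(6, 9) = 9
J (Alice): max(-1, -3) = -1
K (Alice): max(3, -7) = 3
H (Bob): min(9, -1, 3) = -1
M (Alice): max(3, 5) = 5
N (Alice): max(-8, 6, -1, 9) = 9
L (Bob): min(5, 9) = 5
P (Alice): max(-2, 4, -8) = 4
O (Bob): min(4, -2) = -2
B (Alice): max(3, -1, 5, -2) = 5
Root (Bob): min(5, -9) = -9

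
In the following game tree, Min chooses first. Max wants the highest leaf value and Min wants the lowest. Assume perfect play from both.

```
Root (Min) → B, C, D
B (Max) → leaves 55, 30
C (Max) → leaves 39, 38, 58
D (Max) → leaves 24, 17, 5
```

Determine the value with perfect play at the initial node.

B (Max): max(55, 30) = 55
C (Max): max(39, 38, 58) = 58
D (Max): max(24, 17, 5) = 24
Root (Min): min(55, 58, 24) = 24

24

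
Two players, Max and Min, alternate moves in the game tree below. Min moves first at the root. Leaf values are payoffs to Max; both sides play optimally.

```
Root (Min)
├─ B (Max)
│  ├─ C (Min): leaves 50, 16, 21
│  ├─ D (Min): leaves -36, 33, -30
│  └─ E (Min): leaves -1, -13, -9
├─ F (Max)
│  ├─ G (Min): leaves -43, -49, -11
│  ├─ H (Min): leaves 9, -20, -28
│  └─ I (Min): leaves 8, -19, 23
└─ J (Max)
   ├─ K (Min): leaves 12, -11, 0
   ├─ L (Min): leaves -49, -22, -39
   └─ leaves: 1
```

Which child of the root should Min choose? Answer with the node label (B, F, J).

C (Min): min(50, 16, 21) = 16
D (Min): min(-36, 33, -30) = -36
E (Min): min(-1, -13, -9) = -13
B (Max): max(16, -36, -13) = 16
G (Min): min(-43, -49, -11) = -49
H (Min): min(9, -20, -28) = -28
I (Min): min(8, -19, 23) = -19
F (Max): max(-49, -28, -19) = -19
K (Min): min(12, -11, 0) = -11
L (Min): min(-49, -22, -39) = -49
J (Max): max(-11, -49, 1) = 1
Root (Min): min(16, -19, 1) = -19
Min picks the child with the lowest value: F (value -19).

F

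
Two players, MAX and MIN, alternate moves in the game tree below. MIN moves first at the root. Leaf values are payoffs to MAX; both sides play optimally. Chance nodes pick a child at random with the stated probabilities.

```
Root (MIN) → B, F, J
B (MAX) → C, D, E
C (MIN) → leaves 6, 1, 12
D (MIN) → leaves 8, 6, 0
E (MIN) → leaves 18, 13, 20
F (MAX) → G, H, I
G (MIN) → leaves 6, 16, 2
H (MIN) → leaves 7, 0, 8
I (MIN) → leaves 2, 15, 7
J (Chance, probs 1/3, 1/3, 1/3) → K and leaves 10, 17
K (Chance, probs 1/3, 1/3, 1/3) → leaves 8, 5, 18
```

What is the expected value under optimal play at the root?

2

C (MIN): min(6, 1, 12) = 1
D (MIN): min(8, 6, 0) = 0
E (MIN): min(18, 13, 20) = 13
B (MAX): max(1, 0, 13) = 13
G (MIN): min(6, 16, 2) = 2
H (MIN): min(7, 0, 8) = 0
I (MIN): min(2, 15, 7) = 2
F (MAX): max(2, 0, 2) = 2
K (Chance): 1/3·8 + 1/3·5 + 1/3·18 = 10.33
J (Chance): 1/3·10.33 + 1/3·10 + 1/3·17 = 12.44
Root (MIN): min(13, 2, 12.44) = 2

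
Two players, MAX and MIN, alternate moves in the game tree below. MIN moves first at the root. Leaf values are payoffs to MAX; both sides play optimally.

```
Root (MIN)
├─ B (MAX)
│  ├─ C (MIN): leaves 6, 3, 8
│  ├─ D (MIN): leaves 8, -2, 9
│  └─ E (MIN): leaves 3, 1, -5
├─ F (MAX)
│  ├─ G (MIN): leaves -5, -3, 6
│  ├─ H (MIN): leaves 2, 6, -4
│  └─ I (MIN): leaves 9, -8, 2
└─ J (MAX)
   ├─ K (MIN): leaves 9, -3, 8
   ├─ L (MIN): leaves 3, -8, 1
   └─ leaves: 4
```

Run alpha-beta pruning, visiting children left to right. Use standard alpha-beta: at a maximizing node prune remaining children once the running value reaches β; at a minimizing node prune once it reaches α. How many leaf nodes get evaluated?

C [α=-∞,β=+∞]: v=3
D [α=3,β=+∞]: v=-2 after child 2 ≤ α → α-cutoff, skip 1
E [α=3,β=+∞]: v=3 after child 1 ≤ α → α-cutoff, skip 2
B [α=-∞,β=+∞]: v=3
G [α=-∞,β=3]: v=-5
H [α=-5,β=3]: v=-4
I [α=-4,β=3]: v=-8 after child 2 ≤ α → α-cutoff, skip 1
F [α=-∞,β=3]: v=-4
K [α=-∞,β=-4]: v=-3
J [α=-∞,β=-4]: v=-3 after child 1 ≥ β → β-cutoff, skip 2
Root [α=-∞,β=+∞]: v=-4
Leaves evaluated: 17 of 25.

17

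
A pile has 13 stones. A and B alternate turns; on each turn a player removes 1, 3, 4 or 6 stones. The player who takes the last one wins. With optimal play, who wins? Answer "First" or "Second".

Compute winning (W) and losing (L) positions by backward induction:
i:   0  1  2  3  4  5  6  7  8  9 10 11 12 13
     L  W  L  W  W  W  W  L  W  L  W  W  W  W
Position 13 is W, so the first player wins.

First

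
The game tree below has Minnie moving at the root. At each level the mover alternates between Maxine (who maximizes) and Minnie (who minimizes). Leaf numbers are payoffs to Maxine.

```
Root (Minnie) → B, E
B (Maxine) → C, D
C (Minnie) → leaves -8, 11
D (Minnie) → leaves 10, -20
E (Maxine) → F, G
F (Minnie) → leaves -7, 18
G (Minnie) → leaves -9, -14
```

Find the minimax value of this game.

-8

C (Minnie): min(-8, 11) = -8
D (Minnie): min(10, -20) = -20
B (Maxine): max(-8, -20) = -8
F (Minnie): min(-7, 18) = -7
G (Minnie): min(-9, -14) = -14
E (Maxine): max(-7, -14) = -7
Root (Minnie): min(-8, -7) = -8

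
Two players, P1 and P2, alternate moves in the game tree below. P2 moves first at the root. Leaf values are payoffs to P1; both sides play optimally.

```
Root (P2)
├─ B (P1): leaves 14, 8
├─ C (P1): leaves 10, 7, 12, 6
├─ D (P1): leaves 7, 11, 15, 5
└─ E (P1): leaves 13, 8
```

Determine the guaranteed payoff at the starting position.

B (P1): max(14, 8) = 14
C (P1): max(10, 7, 12, 6) = 12
D (P1): max(7, 11, 15, 5) = 15
E (P1): max(13, 8) = 13
Root (P2): min(14, 12, 15, 13) = 12

12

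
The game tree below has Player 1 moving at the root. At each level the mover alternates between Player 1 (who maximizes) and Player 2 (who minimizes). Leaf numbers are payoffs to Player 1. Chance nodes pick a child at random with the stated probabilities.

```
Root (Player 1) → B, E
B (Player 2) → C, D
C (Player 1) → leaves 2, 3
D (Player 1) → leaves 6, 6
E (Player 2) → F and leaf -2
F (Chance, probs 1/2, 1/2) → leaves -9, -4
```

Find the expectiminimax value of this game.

C (Player 1): max(2, 3) = 3
D (Player 1): max(6, 6) = 6
B (Player 2): min(3, 6) = 3
F (Chance): 1/2·-9 + 1/2·-4 = -6.5
E (Player 2): min(-6.5, -2) = -6.5
Root (Player 1): max(3, -6.5) = 3

3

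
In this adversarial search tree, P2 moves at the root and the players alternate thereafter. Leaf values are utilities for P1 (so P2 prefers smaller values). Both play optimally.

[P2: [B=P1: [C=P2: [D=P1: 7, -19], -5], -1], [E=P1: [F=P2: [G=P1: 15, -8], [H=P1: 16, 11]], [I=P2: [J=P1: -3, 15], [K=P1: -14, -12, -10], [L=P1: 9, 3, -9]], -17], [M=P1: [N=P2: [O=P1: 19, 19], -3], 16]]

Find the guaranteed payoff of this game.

D (P1): max(7, -19) = 7
C (P2): min(7, -5) = -5
B (P1): max(-5, -1) = -1
G (P1): max(15, -8) = 15
H (P1): max(16, 11) = 16
F (P2): min(15, 16) = 15
J (P1): max(-3, 15) = 15
K (P1): max(-14, -12, -10) = -10
L (P1): max(9, 3, -9) = 9
I (P2): min(15, -10, 9) = -10
E (P1): max(15, -10, -17) = 15
O (P1): max(19, 19) = 19
N (P2): min(19, -3) = -3
M (P1): max(-3, 16) = 16
Root (P2): min(-1, 15, 16) = -1

-1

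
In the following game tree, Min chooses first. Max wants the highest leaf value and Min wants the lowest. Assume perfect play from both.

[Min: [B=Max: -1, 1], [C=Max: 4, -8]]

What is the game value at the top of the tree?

1

B (Max): max(-1, 1) = 1
C (Max): max(4, -8) = 4
Root (Min): min(1, 4) = 1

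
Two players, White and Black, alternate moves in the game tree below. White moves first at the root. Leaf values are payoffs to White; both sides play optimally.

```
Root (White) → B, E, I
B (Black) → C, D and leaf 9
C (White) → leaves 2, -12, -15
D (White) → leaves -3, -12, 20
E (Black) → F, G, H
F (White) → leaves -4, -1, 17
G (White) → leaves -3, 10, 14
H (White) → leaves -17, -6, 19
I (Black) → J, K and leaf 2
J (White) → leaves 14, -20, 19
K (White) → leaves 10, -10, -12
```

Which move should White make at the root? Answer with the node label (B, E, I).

E

C (White): max(2, -12, -15) = 2
D (White): max(-3, -12, 20) = 20
B (Black): min(2, 20, 9) = 2
F (White): max(-4, -1, 17) = 17
G (White): max(-3, 10, 14) = 14
H (White): max(-17, -6, 19) = 19
E (Black): min(17, 14, 19) = 14
J (White): max(14, -20, 19) = 19
K (White): max(10, -10, -12) = 10
I (Black): min(19, 10, 2) = 2
Root (White): max(2, 14, 2) = 14
White picks the child with the highest value: E (value 14).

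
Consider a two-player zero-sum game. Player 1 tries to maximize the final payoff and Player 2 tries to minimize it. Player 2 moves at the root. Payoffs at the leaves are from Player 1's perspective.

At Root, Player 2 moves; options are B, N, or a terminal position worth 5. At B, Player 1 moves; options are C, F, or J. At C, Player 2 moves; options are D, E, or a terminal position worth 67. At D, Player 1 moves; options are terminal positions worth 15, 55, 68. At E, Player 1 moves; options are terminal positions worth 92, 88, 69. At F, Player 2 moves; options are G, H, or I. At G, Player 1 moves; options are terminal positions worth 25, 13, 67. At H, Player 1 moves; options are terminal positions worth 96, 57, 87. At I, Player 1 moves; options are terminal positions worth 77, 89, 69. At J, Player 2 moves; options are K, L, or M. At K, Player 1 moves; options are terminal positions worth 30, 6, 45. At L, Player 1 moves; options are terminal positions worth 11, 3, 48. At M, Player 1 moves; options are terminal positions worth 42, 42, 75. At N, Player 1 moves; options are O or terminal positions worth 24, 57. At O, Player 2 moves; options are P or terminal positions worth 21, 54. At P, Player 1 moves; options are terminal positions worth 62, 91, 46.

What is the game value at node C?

D: max(15, 55, 68) = 68
E: max(92, 88, 69) = 92
C: min(68, 92, 67) = 67

67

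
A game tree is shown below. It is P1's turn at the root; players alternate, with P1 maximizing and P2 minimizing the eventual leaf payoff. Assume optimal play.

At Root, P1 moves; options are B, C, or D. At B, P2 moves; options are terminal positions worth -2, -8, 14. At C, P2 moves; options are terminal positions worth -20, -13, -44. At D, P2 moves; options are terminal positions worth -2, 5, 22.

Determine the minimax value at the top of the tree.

-2

B (P2): min(-2, -8, 14) = -8
C (P2): min(-20, -13, -44) = -44
D (P2): min(-2, 5, 22) = -2
Root (P1): max(-8, -44, -2) = -2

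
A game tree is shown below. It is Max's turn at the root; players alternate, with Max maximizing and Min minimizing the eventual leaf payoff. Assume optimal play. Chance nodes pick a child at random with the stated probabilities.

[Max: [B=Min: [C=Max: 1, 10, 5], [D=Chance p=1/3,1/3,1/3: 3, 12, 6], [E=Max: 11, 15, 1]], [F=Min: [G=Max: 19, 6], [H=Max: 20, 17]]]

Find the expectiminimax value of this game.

C (Max): max(1, 10, 5) = 10
D (Chance): 1/3·3 + 1/3·12 + 1/3·6 = 7
E (Max): max(11, 15, 1) = 15
B (Min): min(10, 7, 15) = 7
G (Max): max(19, 6) = 19
H (Max): max(20, 17) = 20
F (Min): min(19, 20) = 19
Root (Max): max(7, 19) = 19

19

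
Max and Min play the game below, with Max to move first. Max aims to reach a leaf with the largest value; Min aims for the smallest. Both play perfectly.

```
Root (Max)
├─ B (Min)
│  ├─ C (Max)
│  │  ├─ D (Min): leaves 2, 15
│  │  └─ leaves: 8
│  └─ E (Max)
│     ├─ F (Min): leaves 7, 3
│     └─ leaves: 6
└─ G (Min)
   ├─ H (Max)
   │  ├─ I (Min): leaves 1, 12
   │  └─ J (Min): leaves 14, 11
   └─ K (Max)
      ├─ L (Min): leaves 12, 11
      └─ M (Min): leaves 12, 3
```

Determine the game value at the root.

11

D (Min): min(2, 15) = 2
C (Max): max(2, 8) = 8
F (Min): min(7, 3) = 3
E (Max): max(3, 6) = 6
B (Min): min(8, 6) = 6
I (Min): min(1, 12) = 1
J (Min): min(14, 11) = 11
H (Max): max(1, 11) = 11
L (Min): min(12, 11) = 11
M (Min): min(12, 3) = 3
K (Max): max(11, 3) = 11
G (Min): min(11, 11) = 11
Root (Max): max(6, 11) = 11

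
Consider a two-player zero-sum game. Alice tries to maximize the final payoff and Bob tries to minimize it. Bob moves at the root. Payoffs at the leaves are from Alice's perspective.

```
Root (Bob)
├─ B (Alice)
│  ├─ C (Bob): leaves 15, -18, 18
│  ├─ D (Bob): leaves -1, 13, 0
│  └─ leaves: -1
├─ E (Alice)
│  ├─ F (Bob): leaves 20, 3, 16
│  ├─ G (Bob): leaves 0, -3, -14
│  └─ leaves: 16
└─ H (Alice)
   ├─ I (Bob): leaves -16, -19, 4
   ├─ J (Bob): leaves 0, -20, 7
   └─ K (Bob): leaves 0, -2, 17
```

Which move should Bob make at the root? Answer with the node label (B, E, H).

C (Bob): min(15, -18, 18) = -18
D (Bob): min(-1, 13, 0) = -1
B (Alice): max(-18, -1, -1) = -1
F (Bob): min(20, 3, 16) = 3
G (Bob): min(0, -3, -14) = -14
E (Alice): max(3, -14, 16) = 16
I (Bob): min(-16, -19, 4) = -19
J (Bob): min(0, -20, 7) = -20
K (Bob): min(0, -2, 17) = -2
H (Alice): max(-19, -20, -2) = -2
Root (Bob): min(-1, 16, -2) = -2
Bob picks the child with the lowest value: H (value -2).

H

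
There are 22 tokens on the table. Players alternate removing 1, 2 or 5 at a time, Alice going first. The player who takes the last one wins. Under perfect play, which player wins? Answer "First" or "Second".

First

W/L table (W = player to move can force a win):
i:   0  1  2  3  4  5  6  7  8  9 10 11 12 13 14 15 16 17 18 19 20 21 22
     L  W  W  L  W  W  L  W  W  L  W  W  L  W  W  L  W  W  L  W  W  L  W
Position 22 is W, so the first player wins.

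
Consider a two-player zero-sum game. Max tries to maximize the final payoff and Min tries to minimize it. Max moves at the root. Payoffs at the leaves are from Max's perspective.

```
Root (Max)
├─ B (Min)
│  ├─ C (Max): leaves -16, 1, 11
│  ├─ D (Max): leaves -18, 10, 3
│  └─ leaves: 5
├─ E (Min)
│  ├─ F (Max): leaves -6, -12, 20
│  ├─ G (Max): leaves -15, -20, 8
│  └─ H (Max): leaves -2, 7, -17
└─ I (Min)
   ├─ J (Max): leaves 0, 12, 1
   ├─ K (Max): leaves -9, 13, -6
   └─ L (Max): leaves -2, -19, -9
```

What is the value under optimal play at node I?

J: max(0, 12, 1) = 12
K: max(-9, 13, -6) = 13
L: max(-2, -19, -9) = -2
I: min(12, 13, -2) = -2

-2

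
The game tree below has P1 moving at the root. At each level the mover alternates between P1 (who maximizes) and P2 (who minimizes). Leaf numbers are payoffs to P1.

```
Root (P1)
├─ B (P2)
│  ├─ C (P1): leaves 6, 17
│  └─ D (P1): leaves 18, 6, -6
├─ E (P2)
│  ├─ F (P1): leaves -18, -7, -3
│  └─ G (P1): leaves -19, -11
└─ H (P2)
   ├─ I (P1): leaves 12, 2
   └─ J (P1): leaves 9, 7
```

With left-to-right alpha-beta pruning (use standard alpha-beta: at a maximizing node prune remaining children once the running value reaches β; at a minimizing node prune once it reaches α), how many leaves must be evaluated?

8

C [α=-∞,β=+∞]: v=17
D [α=-∞,β=17]: v=18 after child 1 ≥ β → β-cutoff, skip 2
B [α=-∞,β=+∞]: v=17
F [α=17,β=+∞]: v=-3
E [α=17,β=+∞]: v=-3 after child 1 ≤ α → α-cutoff, skip 1
I [α=17,β=+∞]: v=12
H [α=17,β=+∞]: v=12 after child 1 ≤ α → α-cutoff, skip 1
Root [α=-∞,β=+∞]: v=17
Leaves evaluated: 8 of 14.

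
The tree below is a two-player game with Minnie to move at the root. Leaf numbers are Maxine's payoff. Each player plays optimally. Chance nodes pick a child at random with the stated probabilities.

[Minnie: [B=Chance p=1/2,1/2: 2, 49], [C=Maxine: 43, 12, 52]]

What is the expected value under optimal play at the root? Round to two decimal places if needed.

25.5

B (Chance): 1/2·2 + 1/2·49 = 25.5
C (Maxine): max(43, 12, 52) = 52
Root (Minnie): min(25.5, 52) = 25.5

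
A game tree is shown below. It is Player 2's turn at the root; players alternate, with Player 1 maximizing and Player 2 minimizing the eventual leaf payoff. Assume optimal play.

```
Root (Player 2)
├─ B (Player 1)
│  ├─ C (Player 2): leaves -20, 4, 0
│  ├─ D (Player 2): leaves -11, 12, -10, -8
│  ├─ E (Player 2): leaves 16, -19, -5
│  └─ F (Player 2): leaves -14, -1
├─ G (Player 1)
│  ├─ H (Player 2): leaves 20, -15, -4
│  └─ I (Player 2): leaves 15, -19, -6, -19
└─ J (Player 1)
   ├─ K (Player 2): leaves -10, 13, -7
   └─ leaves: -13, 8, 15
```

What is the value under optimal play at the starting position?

C (Player 2): min(-20, 4, 0) = -20
D (Player 2): min(-11, 12, -10, -8) = -11
E (Player 2): min(16, -19, -5) = -19
F (Player 2): min(-14, -1) = -14
B (Player 1): max(-20, -11, -19, -14) = -11
H (Player 2): min(20, -15, -4) = -15
I (Player 2): min(15, -19, -6, -19) = -19
G (Player 1): max(-15, -19) = -15
K (Player 2): min(-10, 13, -7) = -10
J (Player 1): max(-10, -13, 8, 15) = 15
Root (Player 2): min(-11, -15, 15) = -15

-15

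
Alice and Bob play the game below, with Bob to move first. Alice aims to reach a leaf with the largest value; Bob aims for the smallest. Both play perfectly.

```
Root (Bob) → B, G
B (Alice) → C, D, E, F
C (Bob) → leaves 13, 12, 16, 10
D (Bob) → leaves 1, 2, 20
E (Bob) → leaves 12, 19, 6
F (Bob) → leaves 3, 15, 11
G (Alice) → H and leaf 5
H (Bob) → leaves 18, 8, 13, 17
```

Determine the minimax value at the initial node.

C (Bob): min(13, 12, 16, 10) = 10
D (Bob): min(1, 2, 20) = 1
E (Bob): min(12, 19, 6) = 6
F (Bob): min(3, 15, 11) = 3
B (Alice): max(10, 1, 6, 3) = 10
H (Bob): min(18, 8, 13, 17) = 8
G (Alice): max(8, 5) = 8
Root (Bob): min(10, 8) = 8

8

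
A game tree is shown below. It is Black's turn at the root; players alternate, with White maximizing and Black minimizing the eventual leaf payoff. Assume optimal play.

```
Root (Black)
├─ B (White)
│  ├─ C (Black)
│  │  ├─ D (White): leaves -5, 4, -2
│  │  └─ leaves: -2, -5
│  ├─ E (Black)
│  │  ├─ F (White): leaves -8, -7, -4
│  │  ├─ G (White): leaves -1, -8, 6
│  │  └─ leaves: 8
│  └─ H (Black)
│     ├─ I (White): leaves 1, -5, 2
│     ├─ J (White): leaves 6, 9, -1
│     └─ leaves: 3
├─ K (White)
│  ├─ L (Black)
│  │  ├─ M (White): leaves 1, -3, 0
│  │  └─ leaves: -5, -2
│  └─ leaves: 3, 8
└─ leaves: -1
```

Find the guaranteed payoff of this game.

-1

D (White): max(-5, 4, -2) = 4
C (Black): min(4, -2, -5) = -5
F (White): max(-8, -7, -4) = -4
G (White): max(-1, -8, 6) = 6
E (Black): min(-4, 6, 8) = -4
I (White): max(1, -5, 2) = 2
J (White): max(6, 9, -1) = 9
H (Black): min(2, 9, 3) = 2
B (White): max(-5, -4, 2) = 2
M (White): max(1, -3, 0) = 1
L (Black): min(1, -5, -2) = -5
K (White): max(-5, 3, 8) = 8
Root (Black): min(2, 8, -1) = -1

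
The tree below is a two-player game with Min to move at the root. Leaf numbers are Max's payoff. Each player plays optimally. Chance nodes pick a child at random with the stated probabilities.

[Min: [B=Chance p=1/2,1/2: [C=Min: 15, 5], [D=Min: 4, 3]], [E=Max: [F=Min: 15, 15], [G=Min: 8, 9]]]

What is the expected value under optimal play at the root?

4

C (Min): min(15, 5) = 5
D (Min): min(4, 3) = 3
B (Chance): 1/2·5 + 1/2·3 = 4
F (Min): min(15, 15) = 15
G (Min): min(8, 9) = 8
E (Max): max(15, 8) = 15
Root (Min): min(4, 15) = 4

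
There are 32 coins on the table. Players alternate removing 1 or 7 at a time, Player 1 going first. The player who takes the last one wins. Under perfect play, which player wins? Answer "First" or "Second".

i:   0  1  2  3  4  5  6  7  8  9 10 11 12 13 14 15 16 17 18 19 20 21 22 23 24 25 26 27 28 29 30 31 32
     L  W  L  W  L  W  L  W  L  W  L  W  L  W  L  W  L  W  L  W  L  W  L  W  L  W  L  W  L  W  L  W  L
Position 32 is L, so the second player wins.

Second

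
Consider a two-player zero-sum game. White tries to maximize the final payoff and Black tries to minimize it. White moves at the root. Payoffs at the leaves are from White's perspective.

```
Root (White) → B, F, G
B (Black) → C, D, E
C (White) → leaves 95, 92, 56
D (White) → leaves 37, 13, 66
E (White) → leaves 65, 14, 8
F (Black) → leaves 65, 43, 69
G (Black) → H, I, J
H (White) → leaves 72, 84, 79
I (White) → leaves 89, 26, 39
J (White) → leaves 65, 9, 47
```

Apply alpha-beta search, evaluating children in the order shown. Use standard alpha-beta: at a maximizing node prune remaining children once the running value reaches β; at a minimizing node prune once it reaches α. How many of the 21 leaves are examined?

17

C [α=-∞,β=+∞]: v=95
D [α=-∞,β=95]: v=66
E [α=-∞,β=66]: v=65
B [α=-∞,β=+∞]: v=65
F [α=65,β=+∞]: v=65 after child 1 ≤ α → α-cutoff, skip 2
H [α=65,β=+∞]: v=84
I [α=65,β=84]: v=89 after child 1 ≥ β → β-cutoff, skip 2
J [α=65,β=84]: v=65
G [α=65,β=+∞]: v=65
Root [α=-∞,β=+∞]: v=65
Leaves evaluated: 17 of 21.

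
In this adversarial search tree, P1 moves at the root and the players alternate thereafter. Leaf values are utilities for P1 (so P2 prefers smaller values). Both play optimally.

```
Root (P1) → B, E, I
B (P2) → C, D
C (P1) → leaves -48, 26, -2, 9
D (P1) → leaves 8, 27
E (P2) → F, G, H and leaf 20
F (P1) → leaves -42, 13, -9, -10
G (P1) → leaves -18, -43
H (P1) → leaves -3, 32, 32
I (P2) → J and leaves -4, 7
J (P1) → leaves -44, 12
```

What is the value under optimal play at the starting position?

C (P1): max(-48, 26, -2, 9) = 26
D (P1): max(8, 27) = 27
B (P2): min(26, 27) = 26
F (P1): max(-42, 13, -9, -10) = 13
G (P1): max(-18, -43) = -18
H (P1): max(-3, 32, 32) = 32
E (P2): min(13, -18, 32, 20) = -18
J (P1): max(-44, 12) = 12
I (P2): min(12, -4, 7) = -4
Root (P1): max(26, -18, -4) = 26

26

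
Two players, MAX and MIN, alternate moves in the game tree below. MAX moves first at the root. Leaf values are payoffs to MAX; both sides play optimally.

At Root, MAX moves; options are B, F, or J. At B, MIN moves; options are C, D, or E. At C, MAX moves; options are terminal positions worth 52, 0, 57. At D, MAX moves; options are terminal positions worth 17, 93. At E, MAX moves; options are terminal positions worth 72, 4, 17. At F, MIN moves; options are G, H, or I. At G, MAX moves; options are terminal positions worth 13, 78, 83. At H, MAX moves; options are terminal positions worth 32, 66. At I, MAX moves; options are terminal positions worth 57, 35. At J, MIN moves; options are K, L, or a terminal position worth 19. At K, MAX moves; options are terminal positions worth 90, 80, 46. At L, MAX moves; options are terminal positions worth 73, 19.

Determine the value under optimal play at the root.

C (MAX): max(52, 0, 57) = 57
D (MAX): max(17, 93) = 93
E (MAX): max(72, 4, 17) = 72
B (MIN): min(57, 93, 72) = 57
G (MAX): max(13, 78, 83) = 83
H (MAX): max(32, 66) = 66
I (MAX): max(57, 35) = 57
F (MIN): min(83, 66, 57) = 57
K (MAX): max(90, 80, 46) = 90
L (MAX): max(73, 19) = 73
J (MIN): min(90, 73, 19) = 19
Root (MAX): max(57, 57, 19) = 57

57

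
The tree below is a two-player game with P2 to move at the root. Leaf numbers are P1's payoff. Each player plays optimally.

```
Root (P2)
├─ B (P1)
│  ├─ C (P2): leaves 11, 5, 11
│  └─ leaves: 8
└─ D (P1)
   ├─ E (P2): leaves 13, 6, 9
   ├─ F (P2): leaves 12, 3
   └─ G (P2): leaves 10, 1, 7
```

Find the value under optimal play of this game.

6

C (P2): min(11, 5, 11) = 5
B (P1): max(5, 8) = 8
E (P2): min(13, 6, 9) = 6
F (P2): min(12, 3) = 3
G (P2): min(10, 1, 7) = 1
D (P1): max(6, 3, 1) = 6
Root (P2): min(8, 6) = 6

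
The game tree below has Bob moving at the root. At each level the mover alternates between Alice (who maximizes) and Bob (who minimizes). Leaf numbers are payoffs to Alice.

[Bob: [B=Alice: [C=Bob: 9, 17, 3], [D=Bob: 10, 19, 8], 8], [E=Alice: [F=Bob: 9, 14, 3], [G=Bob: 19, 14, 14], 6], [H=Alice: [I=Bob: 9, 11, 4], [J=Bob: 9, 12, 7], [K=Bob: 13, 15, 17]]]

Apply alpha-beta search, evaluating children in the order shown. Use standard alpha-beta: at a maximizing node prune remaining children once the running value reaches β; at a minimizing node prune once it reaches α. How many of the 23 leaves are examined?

C [α=-∞,β=+∞]: v=3
D [α=3,β=+∞]: v=8
B [α=-∞,β=+∞]: v=8
F [α=-∞,β=8]: v=3
G [α=3,β=8]: v=14
E [α=-∞,β=8]: v=14 after child 2 ≥ β → β-cutoff, skip 1
I [α=-∞,β=8]: v=4
J [α=4,β=8]: v=7
K [α=7,β=8]: v=13
H [α=-∞,β=8]: v=13
Root [α=-∞,β=+∞]: v=8
Leaves evaluated: 22 of 23.

22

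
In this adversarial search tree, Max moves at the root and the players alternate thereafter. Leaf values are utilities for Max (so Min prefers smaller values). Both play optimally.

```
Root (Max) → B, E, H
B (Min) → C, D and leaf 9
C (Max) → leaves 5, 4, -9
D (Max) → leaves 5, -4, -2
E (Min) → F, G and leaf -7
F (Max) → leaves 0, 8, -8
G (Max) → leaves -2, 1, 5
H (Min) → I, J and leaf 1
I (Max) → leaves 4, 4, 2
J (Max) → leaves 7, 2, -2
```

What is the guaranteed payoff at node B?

5

C: max(5, 4, -9) = 5
D: max(5, -4, -2) = 5
B: min(5, 5, 9) = 5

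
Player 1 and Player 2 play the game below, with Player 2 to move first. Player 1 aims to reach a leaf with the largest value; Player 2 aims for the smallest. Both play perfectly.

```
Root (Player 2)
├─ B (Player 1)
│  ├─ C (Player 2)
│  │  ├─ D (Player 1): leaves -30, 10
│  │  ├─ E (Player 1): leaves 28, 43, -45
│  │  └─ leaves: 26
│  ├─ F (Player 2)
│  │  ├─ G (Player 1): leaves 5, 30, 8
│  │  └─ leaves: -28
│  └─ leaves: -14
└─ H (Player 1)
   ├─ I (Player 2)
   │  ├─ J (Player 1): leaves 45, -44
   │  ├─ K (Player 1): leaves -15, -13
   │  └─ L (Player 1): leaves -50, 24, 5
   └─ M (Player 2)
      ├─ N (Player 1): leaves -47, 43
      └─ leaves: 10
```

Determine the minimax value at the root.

10

D (Player 1): max(-30, 10) = 10
E (Player 1): max(28, 43, -45) = 43
C (Player 2): min(10, 43, 26) = 10
G (Player 1): max(5, 30, 8) = 30
F (Player 2): min(30, -28) = -28
B (Player 1): max(10, -28, -14) = 10
J (Player 1): max(45, -44) = 45
K (Player 1): max(-15, -13) = -13
L (Player 1): max(-50, 24, 5) = 24
I (Player 2): min(45, -13, 24) = -13
N (Player 1): max(-47, 43) = 43
M (Player 2): min(43, 10) = 10
H (Player 1): max(-13, 10) = 10
Root (Player 2): min(10, 10) = 10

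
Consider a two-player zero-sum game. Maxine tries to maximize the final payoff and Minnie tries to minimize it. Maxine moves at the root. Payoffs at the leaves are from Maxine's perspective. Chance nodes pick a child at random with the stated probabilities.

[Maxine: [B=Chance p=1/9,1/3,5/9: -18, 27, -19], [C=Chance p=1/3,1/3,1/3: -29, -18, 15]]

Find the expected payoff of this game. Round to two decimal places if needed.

B (Chance): 1/9·-18 + 1/3·27 + 5/9·-19 = -3.56
C (Chance): 1/3·-29 + 1/3·-18 + 1/3·15 = -10.67
Root (Maxine): max(-3.56, -10.67) = -3.56

-3.56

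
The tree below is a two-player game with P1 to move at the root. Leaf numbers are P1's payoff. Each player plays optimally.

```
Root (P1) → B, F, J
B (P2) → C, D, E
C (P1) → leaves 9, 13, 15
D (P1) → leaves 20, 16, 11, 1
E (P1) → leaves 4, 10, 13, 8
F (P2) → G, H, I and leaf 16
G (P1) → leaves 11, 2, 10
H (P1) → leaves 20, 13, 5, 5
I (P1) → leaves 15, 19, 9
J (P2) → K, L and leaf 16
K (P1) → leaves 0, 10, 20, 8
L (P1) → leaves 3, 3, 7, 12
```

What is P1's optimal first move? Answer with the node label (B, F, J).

B

C (P1): max(9, 13, 15) = 15
D (P1): max(20, 16, 11, 1) = 20
E (P1): max(4, 10, 13, 8) = 13
B (P2): min(15, 20, 13) = 13
G (P1): max(11, 2, 10) = 11
H (P1): max(20, 13, 5, 5) = 20
I (P1): max(15, 19, 9) = 19
F (P2): min(11, 20, 19, 16) = 11
K (P1): max(0, 10, 20, 8) = 20
L (P1): max(3, 3, 7, 12) = 12
J (P2): min(20, 12, 16) = 12
Root (P1): max(13, 11, 12) = 13
P1 picks the child with the highest value: B (value 13).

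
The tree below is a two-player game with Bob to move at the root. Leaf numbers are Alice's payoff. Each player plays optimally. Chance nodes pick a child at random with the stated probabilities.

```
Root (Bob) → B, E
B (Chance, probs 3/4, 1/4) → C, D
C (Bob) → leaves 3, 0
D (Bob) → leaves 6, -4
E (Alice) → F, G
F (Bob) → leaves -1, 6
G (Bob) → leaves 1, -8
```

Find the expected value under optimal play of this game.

C (Bob): min(3, 0) = 0
D (Bob): min(6, -4) = -4
B (Chance): 3/4·0 + 1/4·-4 = -1
F (Bob): min(-1, 6) = -1
G (Bob): min(1, -8) = -8
E (Alice): max(-1, -8) = -1
Root (Bob): min(-1, -1) = -1

-1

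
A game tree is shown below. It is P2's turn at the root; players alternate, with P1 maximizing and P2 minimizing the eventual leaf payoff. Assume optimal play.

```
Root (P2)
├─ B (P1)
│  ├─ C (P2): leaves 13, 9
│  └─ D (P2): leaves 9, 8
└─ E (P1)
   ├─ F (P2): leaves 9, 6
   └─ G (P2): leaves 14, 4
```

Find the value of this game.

6

C (P2): min(13, 9) = 9
D (P2): min(9, 8) = 8
B (P1): max(9, 8) = 9
F (P2): min(9, 6) = 6
G (P2): min(14, 4) = 4
E (P1): max(6, 4) = 6
Root (P2): min(9, 6) = 6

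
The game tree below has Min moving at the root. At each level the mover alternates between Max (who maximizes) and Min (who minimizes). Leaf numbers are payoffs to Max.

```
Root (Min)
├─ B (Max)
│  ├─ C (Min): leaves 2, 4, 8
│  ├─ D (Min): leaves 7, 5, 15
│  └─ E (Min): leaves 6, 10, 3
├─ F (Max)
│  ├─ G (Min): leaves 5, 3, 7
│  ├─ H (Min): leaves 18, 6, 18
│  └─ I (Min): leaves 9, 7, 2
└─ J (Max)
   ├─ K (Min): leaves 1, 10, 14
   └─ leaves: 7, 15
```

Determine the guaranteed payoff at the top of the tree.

5

C (Min): min(2, 4, 8) = 2
D (Min): min(7, 5, 15) = 5
E (Min): min(6, 10, 3) = 3
B (Max): max(2, 5, 3) = 5
G (Min): min(5, 3, 7) = 3
H (Min): min(18, 6, 18) = 6
I (Min): min(9, 7, 2) = 2
F (Max): max(3, 6, 2) = 6
K (Min): min(1, 10, 14) = 1
J (Max): max(1, 7, 15) = 15
Root (Min): min(5, 6, 15) = 5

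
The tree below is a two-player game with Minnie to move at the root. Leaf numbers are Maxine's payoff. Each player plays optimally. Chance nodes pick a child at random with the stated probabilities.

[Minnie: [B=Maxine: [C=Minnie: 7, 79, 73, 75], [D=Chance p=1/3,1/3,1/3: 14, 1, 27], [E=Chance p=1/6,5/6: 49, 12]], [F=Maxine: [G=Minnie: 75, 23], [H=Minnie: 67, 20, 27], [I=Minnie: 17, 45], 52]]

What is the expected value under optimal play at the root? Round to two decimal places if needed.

18.17

C (Minnie): min(7, 79, 73, 75) = 7
D (Chance): 1/3·14 + 1/3·1 + 1/3·27 = 14
E (Chance): 1/6·49 + 5/6·12 = 18.17
B (Maxine): max(7, 14, 18.17) = 18.17
G (Minnie): min(75, 23) = 23
H (Minnie): min(67, 20, 27) = 20
I (Minnie): min(17, 45) = 17
F (Maxine): max(23, 20, 17, 52) = 52
Root (Minnie): min(18.17, 52) = 18.17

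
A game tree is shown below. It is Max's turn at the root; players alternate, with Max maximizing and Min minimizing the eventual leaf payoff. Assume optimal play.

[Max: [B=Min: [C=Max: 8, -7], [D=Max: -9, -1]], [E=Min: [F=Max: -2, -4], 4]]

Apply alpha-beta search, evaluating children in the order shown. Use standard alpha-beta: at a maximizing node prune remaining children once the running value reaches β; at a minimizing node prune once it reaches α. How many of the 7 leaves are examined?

C [α=-∞,β=+∞]: v=8
D [α=-∞,β=8]: v=-1
B [α=-∞,β=+∞]: v=-1
F [α=-1,β=+∞]: v=-2
E [α=-1,β=+∞]: v=-2 after child 1 ≤ α → α-cutoff, skip 1
Root [α=-∞,β=+∞]: v=-1
Leaves evaluated: 6 of 7.

6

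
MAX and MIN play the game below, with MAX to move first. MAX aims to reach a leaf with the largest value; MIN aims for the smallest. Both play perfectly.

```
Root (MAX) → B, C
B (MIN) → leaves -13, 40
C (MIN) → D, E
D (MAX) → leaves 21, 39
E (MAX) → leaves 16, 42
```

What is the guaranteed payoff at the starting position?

B (MIN): min(-13, 40) = -13
D (MAX): max(21, 39) = 39
E (MAX): max(16, 42) = 42
C (MIN): min(39, 42) = 39
Root (MAX): max(-13, 39) = 39

39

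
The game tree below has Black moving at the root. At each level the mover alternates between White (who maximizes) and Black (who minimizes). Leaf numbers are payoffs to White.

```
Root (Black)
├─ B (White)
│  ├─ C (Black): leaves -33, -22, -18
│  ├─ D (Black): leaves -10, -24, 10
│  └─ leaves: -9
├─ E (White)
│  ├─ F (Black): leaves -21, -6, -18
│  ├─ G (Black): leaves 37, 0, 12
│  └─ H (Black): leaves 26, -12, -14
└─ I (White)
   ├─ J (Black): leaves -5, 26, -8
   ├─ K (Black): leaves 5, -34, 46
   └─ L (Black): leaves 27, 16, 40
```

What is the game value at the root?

-9

C (Black): min(-33, -22, -18) = -33
D (Black): min(-10, -24, 10) = -24
B (White): max(-33, -24, -9) = -9
F (Black): min(-21, -6, -18) = -21
G (Black): min(37, 0, 12) = 0
H (Black): min(26, -12, -14) = -14
E (White): max(-21, 0, -14) = 0
J (Black): min(-5, 26, -8) = -8
K (Black): min(5, -34, 46) = -34
L (Black): min(27, 16, 40) = 16
I (White): max(-8, -34, 16) = 16
Root (Black): min(-9, 0, 16) = -9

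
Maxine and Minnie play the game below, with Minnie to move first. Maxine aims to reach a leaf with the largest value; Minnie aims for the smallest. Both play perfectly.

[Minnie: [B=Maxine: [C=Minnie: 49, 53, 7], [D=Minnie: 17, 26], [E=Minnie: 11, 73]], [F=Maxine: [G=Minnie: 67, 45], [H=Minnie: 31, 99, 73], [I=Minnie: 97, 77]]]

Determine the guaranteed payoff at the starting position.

17

C (Minnie): min(49, 53, 7) = 7
D (Minnie): min(17, 26) = 17
E (Minnie): min(11, 73) = 11
B (Maxine): max(7, 17, 11) = 17
G (Minnie): min(67, 45) = 45
H (Minnie): min(31, 99, 73) = 31
I (Minnie): min(97, 77) = 77
F (Maxine): max(45, 31, 77) = 77
Root (Minnie): min(17, 77) = 17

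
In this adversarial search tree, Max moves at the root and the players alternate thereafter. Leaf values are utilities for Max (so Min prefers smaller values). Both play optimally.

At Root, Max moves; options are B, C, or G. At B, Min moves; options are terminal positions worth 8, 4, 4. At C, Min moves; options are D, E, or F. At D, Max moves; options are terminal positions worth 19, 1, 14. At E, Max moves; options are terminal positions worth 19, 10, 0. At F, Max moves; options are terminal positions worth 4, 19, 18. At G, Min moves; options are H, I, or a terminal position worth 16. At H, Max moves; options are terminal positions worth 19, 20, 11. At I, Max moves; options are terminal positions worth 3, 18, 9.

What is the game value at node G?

H: max(19, 20, 11) = 20
I: max(3, 18, 9) = 18
G: min(20, 18, 16) = 16

16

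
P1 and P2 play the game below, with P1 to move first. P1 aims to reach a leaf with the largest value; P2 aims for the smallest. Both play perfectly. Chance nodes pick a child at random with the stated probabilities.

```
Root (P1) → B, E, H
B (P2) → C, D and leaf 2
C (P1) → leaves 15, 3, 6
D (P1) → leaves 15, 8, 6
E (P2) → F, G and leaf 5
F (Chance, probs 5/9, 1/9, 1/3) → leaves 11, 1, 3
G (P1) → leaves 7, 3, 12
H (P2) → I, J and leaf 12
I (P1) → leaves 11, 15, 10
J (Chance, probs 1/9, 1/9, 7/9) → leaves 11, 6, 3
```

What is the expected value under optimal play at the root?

C (P1): max(15, 3, 6) = 15
D (P1): max(15, 8, 6) = 15
B (P2): min(15, 15, 2) = 2
F (Chance): 5/9·11 + 1/9·1 + 1/3·3 = 7.22
G (P1): max(7, 3, 12) = 12
E (P2): min(7.22, 12, 5) = 5
I (P1): max(11, 15, 10) = 15
J (Chance): 1/9·11 + 1/9·6 + 7/9·3 = 4.22
H (P2): min(15, 4.22, 12) = 4.22
Root (P1): max(2, 5, 4.22) = 5

5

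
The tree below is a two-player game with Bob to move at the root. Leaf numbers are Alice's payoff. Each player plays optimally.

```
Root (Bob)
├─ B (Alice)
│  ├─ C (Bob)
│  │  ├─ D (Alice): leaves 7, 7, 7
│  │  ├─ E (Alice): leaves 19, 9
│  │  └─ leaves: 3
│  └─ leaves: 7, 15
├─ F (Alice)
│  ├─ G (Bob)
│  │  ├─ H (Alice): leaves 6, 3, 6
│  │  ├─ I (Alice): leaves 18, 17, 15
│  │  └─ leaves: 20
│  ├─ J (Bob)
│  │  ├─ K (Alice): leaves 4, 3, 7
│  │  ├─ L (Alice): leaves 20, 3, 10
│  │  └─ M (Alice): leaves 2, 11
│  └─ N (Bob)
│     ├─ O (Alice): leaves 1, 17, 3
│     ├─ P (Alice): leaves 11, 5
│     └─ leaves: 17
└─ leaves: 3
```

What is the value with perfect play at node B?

15

D: max(7, 7, 7) = 7
E: max(19, 9) = 19
C: min(7, 19, 3) = 3
B: max(3, 7, 15) = 15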